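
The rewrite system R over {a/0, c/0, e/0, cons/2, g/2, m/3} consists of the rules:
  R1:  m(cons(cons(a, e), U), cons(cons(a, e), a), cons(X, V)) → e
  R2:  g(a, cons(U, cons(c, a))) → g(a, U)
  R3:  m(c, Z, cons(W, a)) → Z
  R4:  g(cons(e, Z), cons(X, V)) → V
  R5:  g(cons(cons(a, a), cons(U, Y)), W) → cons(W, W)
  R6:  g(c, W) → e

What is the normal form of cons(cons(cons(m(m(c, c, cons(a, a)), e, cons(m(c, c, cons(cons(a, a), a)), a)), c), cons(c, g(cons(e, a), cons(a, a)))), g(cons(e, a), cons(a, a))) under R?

1. cons(cons(cons(m(m(c, c, cons(a, a)), e, cons(m(c, c, cons(cons(a, a), a)), a)), c), cons(c, g(cons(e, a), cons(a, a)))), g(cons(e, a), cons(a, a)))  →  cons(cons(cons(m(c, e, cons(m(c, c, cons(cons(a, a), a)), a)), c), cons(c, g(cons(e, a), cons(a, a)))), g(cons(e, a), cons(a, a)))   [R3 at 1.1.1.1]
2. cons(cons(cons(m(c, e, cons(m(c, c, cons(cons(a, a), a)), a)), c), cons(c, g(cons(e, a), cons(a, a)))), g(cons(e, a), cons(a, a)))  →  cons(cons(cons(e, c), cons(c, g(cons(e, a), cons(a, a)))), g(cons(e, a), cons(a, a)))   [R3 at 1.1.1]
3. cons(cons(cons(e, c), cons(c, g(cons(e, a), cons(a, a)))), g(cons(e, a), cons(a, a)))  →  cons(cons(cons(e, c), cons(c, a)), g(cons(e, a), cons(a, a)))   [R4 at 1.2.2]
4. cons(cons(cons(e, c), cons(c, a)), g(cons(e, a), cons(a, a)))  →  cons(cons(cons(e, c), cons(c, a)), a)   [R4 at 2]

cons(cons(cons(e, c), cons(c, a)), a)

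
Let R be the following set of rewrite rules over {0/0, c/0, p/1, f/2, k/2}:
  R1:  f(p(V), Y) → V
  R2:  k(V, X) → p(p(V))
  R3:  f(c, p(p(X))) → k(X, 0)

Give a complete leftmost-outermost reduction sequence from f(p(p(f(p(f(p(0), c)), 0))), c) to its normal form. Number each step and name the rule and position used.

1. f(p(p(f(p(f(p(0), c)), 0))), c)  →  p(f(p(f(p(0), c)), 0))   [R1 at ε]
2. p(f(p(f(p(0), c)), 0))  →  p(f(p(0), c))   [R1 at 1]
3. p(f(p(0), c))  →  p(0)   [R1 at 1]

p(0)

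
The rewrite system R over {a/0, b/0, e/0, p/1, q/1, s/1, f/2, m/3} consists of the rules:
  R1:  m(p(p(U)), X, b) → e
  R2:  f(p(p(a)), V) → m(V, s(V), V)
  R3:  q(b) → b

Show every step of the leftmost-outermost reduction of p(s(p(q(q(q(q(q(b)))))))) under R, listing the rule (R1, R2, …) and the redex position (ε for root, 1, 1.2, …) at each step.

1. p(s(p(q(q(q(q(q(b))))))))  →  p(s(p(q(q(q(q(b)))))))   [R3 at 1.1.1.1.1.1.1]
2. p(s(p(q(q(q(q(b)))))))  →  p(s(p(q(q(q(b))))))   [R3 at 1.1.1.1.1.1]
3. p(s(p(q(q(q(b))))))  →  p(s(p(q(q(b)))))   [R3 at 1.1.1.1.1]
4. p(s(p(q(q(b)))))  →  p(s(p(q(b))))   [R3 at 1.1.1.1]
5. p(s(p(q(b))))  →  p(s(p(b)))   [R3 at 1.1.1]

p(s(p(b)))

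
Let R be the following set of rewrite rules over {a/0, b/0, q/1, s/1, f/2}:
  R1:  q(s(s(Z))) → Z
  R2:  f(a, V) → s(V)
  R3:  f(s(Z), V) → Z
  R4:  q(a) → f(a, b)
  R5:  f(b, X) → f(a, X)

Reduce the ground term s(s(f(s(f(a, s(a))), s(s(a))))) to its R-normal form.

s(s(s(s(a))))

1. s(s(f(s(f(a, s(a))), s(s(a)))))  →  s(s(f(a, s(a))))   [R3 at 1.1]
2. s(s(f(a, s(a))))  →  s(s(s(s(a))))   [R2 at 1.1]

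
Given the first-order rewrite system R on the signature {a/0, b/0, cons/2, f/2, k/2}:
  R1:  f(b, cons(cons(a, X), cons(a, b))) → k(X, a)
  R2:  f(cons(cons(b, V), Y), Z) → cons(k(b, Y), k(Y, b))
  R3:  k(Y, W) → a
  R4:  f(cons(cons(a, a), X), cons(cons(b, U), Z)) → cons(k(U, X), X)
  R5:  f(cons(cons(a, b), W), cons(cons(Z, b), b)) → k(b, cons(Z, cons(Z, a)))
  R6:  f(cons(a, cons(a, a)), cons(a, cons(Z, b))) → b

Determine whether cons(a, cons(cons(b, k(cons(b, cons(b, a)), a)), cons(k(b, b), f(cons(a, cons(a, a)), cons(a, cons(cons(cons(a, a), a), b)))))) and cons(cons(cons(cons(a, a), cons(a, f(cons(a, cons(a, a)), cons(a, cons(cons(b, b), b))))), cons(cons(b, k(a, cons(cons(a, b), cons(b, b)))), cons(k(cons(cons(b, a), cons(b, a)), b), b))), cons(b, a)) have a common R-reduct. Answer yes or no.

no — NF(t₁) = cons(a, cons(cons(b, a), cons(a, b))), NF(t₂) = cons(cons(cons(cons(a, a), cons(a, b)), cons(cons(b, a), cons(a, b))), cons(b, a))

Reduce t₁ = cons(a, cons(cons(b, k(cons(b, cons(b, a)), a)), cons(k(b, b), f(cons(a, cons(a, a)), cons(a, cons(cons(cons(a, a), a), b)))))):
1. cons(a, cons(cons(b, k(cons(b, cons(b, a)), a)), cons(k(b, b), f(cons(a, cons(a, a)), cons(a, cons(cons(cons(a, a), a), b))))))  →  cons(a, cons(cons(b, a), cons(k(b, b), f(cons(a, cons(a, a)), cons(a, cons(cons(cons(a, a), a), b))))))   [R3 at 2.1.2]
2. cons(a, cons(cons(b, a), cons(k(b, b), f(cons(a, cons(a, a)), cons(a, cons(cons(cons(a, a), a), b))))))  →  cons(a, cons(cons(b, a), cons(a, f(cons(a, cons(a, a)), cons(a, cons(cons(cons(a, a), a), b))))))   [R3 at 2.2.1]
3. cons(a, cons(cons(b, a), cons(a, f(cons(a, cons(a, a)), cons(a, cons(cons(cons(a, a), a), b))))))  →  cons(a, cons(cons(b, a), cons(a, b)))   [R6 at 2.2.2]

Reduce t₂ = cons(cons(cons(cons(a, a), cons(a, f(cons(a, cons(a, a)), cons(a, cons(cons(b, b), b))))), cons(cons(b, k(a, cons(cons(a, b), cons(b, b)))), cons(k(cons(cons(b, a), cons(b, a)), b), b))), cons(b, a)):
1. cons(cons(cons(cons(a, a), cons(a, f(cons(a, cons(a, a)), cons(a, cons(cons(b, b), b))))), cons(cons(b, k(a, cons(cons(a, b), cons(b, b)))), cons(k(cons(cons(b, a), cons(b, a)), b), b))), cons(b, a))  →  cons(cons(cons(cons(a, a), cons(a, b)), cons(cons(b, k(a, cons(cons(a, b), cons(b, b)))), cons(k(cons(cons(b, a), cons(b, a)), b), b))), cons(b, a))   [R6 at 1.1.2.2]
2. cons(cons(cons(cons(a, a), cons(a, b)), cons(cons(b, k(a, cons(cons(a, b), cons(b, b)))), cons(k(cons(cons(b, a), cons(b, a)), b), b))), cons(b, a))  →  cons(cons(cons(cons(a, a), cons(a, b)), cons(cons(b, a), cons(k(cons(cons(b, a), cons(b, a)), b), b))), cons(b, a))   [R3 at 1.2.1.2]
3. cons(cons(cons(cons(a, a), cons(a, b)), cons(cons(b, a), cons(k(cons(cons(b, a), cons(b, a)), b), b))), cons(b, a))  →  cons(cons(cons(cons(a, a), cons(a, b)), cons(cons(b, a), cons(a, b))), cons(b, a))   [R3 at 1.2.2.1]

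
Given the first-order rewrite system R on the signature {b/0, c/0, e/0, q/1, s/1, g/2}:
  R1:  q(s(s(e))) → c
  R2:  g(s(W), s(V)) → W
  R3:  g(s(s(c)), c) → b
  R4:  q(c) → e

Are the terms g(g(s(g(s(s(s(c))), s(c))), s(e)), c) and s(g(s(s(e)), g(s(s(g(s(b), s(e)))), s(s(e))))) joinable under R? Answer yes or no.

Reduce t₁ = g(g(s(g(s(s(s(c))), s(c))), s(e)), c):
1. g(g(s(g(s(s(s(c))), s(c))), s(e)), c)  →  g(g(s(s(s(c))), s(c)), c)   [R2 at 1]
2. g(g(s(s(s(c))), s(c)), c)  →  g(s(s(c)), c)   [R2 at 1]
3. g(s(s(c)), c)  →  b   [R3 at ε]

Reduce t₂ = s(g(s(s(e)), g(s(s(g(s(b), s(e)))), s(s(e))))):
1. s(g(s(s(e)), g(s(s(g(s(b), s(e)))), s(s(e)))))  →  s(g(s(s(e)), s(g(s(b), s(e)))))   [R2 at 1.2]
2. s(g(s(s(e)), s(g(s(b), s(e)))))  →  s(s(e))   [R2 at 1]

no — NF(t₁) = b, NF(t₂) = s(s(e))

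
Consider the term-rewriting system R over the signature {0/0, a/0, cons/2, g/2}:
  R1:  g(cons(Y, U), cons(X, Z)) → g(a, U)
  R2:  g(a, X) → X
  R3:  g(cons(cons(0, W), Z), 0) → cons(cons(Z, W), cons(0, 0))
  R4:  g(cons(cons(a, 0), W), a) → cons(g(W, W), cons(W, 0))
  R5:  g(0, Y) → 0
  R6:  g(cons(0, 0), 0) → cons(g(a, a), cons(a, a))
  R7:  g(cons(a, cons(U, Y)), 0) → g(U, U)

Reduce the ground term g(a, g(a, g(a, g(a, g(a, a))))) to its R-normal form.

a

1. g(a, g(a, g(a, g(a, g(a, a)))))  →  g(a, g(a, g(a, g(a, a))))   [R2 at ε]
2. g(a, g(a, g(a, g(a, a))))  →  g(a, g(a, g(a, a)))   [R2 at ε]
3. g(a, g(a, g(a, a)))  →  g(a, g(a, a))   [R2 at ε]
4. g(a, g(a, a))  →  g(a, a)   [R2 at ε]
5. g(a, a)  →  a   [R2 at ε]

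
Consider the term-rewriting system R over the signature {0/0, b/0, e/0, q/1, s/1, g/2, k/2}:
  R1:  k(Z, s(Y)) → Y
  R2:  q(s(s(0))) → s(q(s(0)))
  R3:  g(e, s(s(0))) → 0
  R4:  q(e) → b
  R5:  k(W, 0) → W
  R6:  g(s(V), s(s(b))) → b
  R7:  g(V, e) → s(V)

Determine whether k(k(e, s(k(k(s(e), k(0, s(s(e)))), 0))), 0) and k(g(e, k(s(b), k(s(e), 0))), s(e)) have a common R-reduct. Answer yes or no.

yes — NF(t₁) = e, NF(t₂) = e

Reduce t₁ = k(k(e, s(k(k(s(e), k(0, s(s(e)))), 0))), 0):
1. k(k(e, s(k(k(s(e), k(0, s(s(e)))), 0))), 0)  →  k(e, s(k(k(s(e), k(0, s(s(e)))), 0)))   [R5 at ε]
2. k(e, s(k(k(s(e), k(0, s(s(e)))), 0)))  →  k(k(s(e), k(0, s(s(e)))), 0)   [R1 at ε]
3. k(k(s(e), k(0, s(s(e)))), 0)  →  k(s(e), k(0, s(s(e))))   [R5 at ε]
4. k(s(e), k(0, s(s(e))))  →  k(s(e), s(e))   [R1 at 2]
5. k(s(e), s(e))  →  e   [R1 at ε]

Reduce t₂ = k(g(e, k(s(b), k(s(e), 0))), s(e)):
1. k(g(e, k(s(b), k(s(e), 0))), s(e))  →  e   [R1 at ε]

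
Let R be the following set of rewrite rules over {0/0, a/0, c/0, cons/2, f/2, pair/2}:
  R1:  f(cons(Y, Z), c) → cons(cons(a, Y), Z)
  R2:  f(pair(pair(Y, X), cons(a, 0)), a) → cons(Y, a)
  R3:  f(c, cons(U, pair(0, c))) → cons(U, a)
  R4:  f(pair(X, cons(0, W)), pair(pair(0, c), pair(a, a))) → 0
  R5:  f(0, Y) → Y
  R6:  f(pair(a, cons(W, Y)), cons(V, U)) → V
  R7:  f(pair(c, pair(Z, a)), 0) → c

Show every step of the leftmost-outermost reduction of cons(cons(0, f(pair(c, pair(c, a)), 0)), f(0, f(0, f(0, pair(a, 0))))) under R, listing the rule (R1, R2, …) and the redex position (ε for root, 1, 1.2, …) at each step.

1. cons(cons(0, f(pair(c, pair(c, a)), 0)), f(0, f(0, f(0, pair(a, 0)))))  →  cons(cons(0, c), f(0, f(0, f(0, pair(a, 0)))))   [R7 at 1.2]
2. cons(cons(0, c), f(0, f(0, f(0, pair(a, 0)))))  →  cons(cons(0, c), f(0, f(0, pair(a, 0))))   [R5 at 2]
3. cons(cons(0, c), f(0, f(0, pair(a, 0))))  →  cons(cons(0, c), f(0, pair(a, 0)))   [R5 at 2]
4. cons(cons(0, c), f(0, pair(a, 0)))  →  cons(cons(0, c), pair(a, 0))   [R5 at 2]

cons(cons(0, c), pair(a, 0))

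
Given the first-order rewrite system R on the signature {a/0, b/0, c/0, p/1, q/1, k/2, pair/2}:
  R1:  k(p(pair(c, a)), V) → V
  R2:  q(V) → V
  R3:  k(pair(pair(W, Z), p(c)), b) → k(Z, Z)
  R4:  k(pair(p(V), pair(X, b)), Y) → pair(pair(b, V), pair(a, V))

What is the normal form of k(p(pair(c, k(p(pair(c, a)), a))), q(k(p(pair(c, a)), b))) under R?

1. k(p(pair(c, k(p(pair(c, a)), a))), q(k(p(pair(c, a)), b)))  →  k(p(pair(c, a)), q(k(p(pair(c, a)), b)))   [R1 at 1.1.2]
2. k(p(pair(c, a)), q(k(p(pair(c, a)), b)))  →  q(k(p(pair(c, a)), b))   [R1 at ε]
3. q(k(p(pair(c, a)), b))  →  k(p(pair(c, a)), b)   [R2 at ε]
4. k(p(pair(c, a)), b)  →  b   [R1 at ε]

b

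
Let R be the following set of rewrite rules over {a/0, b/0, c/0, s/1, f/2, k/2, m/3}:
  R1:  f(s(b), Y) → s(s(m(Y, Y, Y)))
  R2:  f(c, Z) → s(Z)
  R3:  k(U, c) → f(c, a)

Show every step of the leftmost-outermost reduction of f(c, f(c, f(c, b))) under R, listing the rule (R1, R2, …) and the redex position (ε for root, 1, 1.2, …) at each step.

1. f(c, f(c, f(c, b)))  →  s(f(c, f(c, b)))   [R2 at ε]
2. s(f(c, f(c, b)))  →  s(s(f(c, b)))   [R2 at 1]
3. s(s(f(c, b)))  →  s(s(s(b)))   [R2 at 1.1]

s(s(s(b)))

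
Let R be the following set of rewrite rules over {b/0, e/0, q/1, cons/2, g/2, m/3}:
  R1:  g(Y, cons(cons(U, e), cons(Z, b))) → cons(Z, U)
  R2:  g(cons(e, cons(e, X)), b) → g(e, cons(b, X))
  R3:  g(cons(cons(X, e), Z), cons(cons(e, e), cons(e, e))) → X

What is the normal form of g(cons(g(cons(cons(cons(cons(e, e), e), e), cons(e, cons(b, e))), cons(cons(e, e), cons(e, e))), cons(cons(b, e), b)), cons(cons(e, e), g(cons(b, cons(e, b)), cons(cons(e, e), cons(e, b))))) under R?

1. g(cons(g(cons(cons(cons(cons(e, e), e), e), cons(e, cons(b, e))), cons(cons(e, e), cons(e, e))), cons(cons(b, e), b)), cons(cons(e, e), g(cons(b, cons(e, b)), cons(cons(e, e), cons(e, b)))))  →  g(cons(cons(cons(e, e), e), cons(cons(b, e), b)), cons(cons(e, e), g(cons(b, cons(e, b)), cons(cons(e, e), cons(e, b)))))   [R3 at 1.1]
2. g(cons(cons(cons(e, e), e), cons(cons(b, e), b)), cons(cons(e, e), g(cons(b, cons(e, b)), cons(cons(e, e), cons(e, b)))))  →  g(cons(cons(cons(e, e), e), cons(cons(b, e), b)), cons(cons(e, e), cons(e, e)))   [R1 at 2.2]
3. g(cons(cons(cons(e, e), e), cons(cons(b, e), b)), cons(cons(e, e), cons(e, e)))  →  cons(e, e)   [R3 at ε]

cons(e, e)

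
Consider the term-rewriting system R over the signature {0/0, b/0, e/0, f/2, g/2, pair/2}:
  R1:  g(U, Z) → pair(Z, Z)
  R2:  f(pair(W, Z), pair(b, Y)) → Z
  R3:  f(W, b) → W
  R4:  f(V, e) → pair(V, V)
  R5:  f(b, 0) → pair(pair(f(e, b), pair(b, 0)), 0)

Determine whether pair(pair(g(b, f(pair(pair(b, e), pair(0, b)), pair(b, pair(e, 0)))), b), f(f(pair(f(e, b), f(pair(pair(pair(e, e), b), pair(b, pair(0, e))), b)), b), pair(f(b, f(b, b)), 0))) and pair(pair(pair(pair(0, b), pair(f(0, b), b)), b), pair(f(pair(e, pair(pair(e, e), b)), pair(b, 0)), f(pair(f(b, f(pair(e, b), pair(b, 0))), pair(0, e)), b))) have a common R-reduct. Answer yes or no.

yes — NF(t₁) = pair(pair(pair(pair(0, b), pair(0, b)), b), pair(pair(pair(e, e), b), pair(b, pair(0, e)))), NF(t₂) = pair(pair(pair(pair(0, b), pair(0, b)), b), pair(pair(pair(e, e), b), pair(b, pair(0, e))))

Reduce t₁ = pair(pair(g(b, f(pair(pair(b, e), pair(0, b)), pair(b, pair(e, 0)))), b), f(f(pair(f(e, b), f(pair(pair(pair(e, e), b), pair(b, pair(0, e))), b)), b), pair(f(b, f(b, b)), 0))):
1. pair(pair(g(b, f(pair(pair(b, e), pair(0, b)), pair(b, pair(e, 0)))), b), f(f(pair(f(e, b), f(pair(pair(pair(e, e), b), pair(b, pair(0, e))), b)), b), pair(f(b, f(b, b)), 0)))  →  pair(pair(pair(f(pair(pair(b, e), pair(0, b)), pair(b, pair(e, 0))), f(pair(pair(b, e), pair(0, b)), pair(b, pair(e, 0)))), b), f(f(pair(f(e, b), f(pair(pair(pair(e, e), b), pair(b, pair(0, e))), b)), b), pair(f(b, f(b, b)), 0)))   [R1 at 1.1]
2. pair(pair(pair(f(pair(pair(b, e), pair(0, b)), pair(b, pair(e, 0))), f(pair(pair(b, e), pair(0, b)), pair(b, pair(e, 0)))), b), f(f(pair(f(e, b), f(pair(pair(pair(e, e), b), pair(b, pair(0, e))), b)), b), pair(f(b, f(b, b)), 0)))  →  pair(pair(pair(pair(0, b), f(pair(pair(b, e), pair(0, b)), pair(b, pair(e, 0)))), b), f(f(pair(f(e, b), f(pair(pair(pair(e, e), b), pair(b, pair(0, e))), b)), b), pair(f(b, f(b, b)), 0)))   [R2 at 1.1.1]
3. pair(pair(pair(pair(0, b), f(pair(pair(b, e), pair(0, b)), pair(b, pair(e, 0)))), b), f(f(pair(f(e, b), f(pair(pair(pair(e, e), b), pair(b, pair(0, e))), b)), b), pair(f(b, f(b, b)), 0)))  →  pair(pair(pair(pair(0, b), pair(0, b)), b), f(f(pair(f(e, b), f(pair(pair(pair(e, e), b), pair(b, pair(0, e))), b)), b), pair(f(b, f(b, b)), 0)))   [R2 at 1.1.2]
4. pair(pair(pair(pair(0, b), pair(0, b)), b), f(f(pair(f(e, b), f(pair(pair(pair(e, e), b), pair(b, pair(0, e))), b)), b), pair(f(b, f(b, b)), 0)))  →  pair(pair(pair(pair(0, b), pair(0, b)), b), f(pair(f(e, b), f(pair(pair(pair(e, e), b), pair(b, pair(0, e))), b)), pair(f(b, f(b, b)), 0)))   [R3 at 2.1]
5. pair(pair(pair(pair(0, b), pair(0, b)), b), f(pair(f(e, b), f(pair(pair(pair(e, e), b), pair(b, pair(0, e))), b)), pair(f(b, f(b, b)), 0)))  →  pair(pair(pair(pair(0, b), pair(0, b)), b), f(pair(e, f(pair(pair(pair(e, e), b), pair(b, pair(0, e))), b)), pair(f(b, f(b, b)), 0)))   [R3 at 2.1.1]
6. pair(pair(pair(pair(0, b), pair(0, b)), b), f(pair(e, f(pair(pair(pair(e, e), b), pair(b, pair(0, e))), b)), pair(f(b, f(b, b)), 0)))  →  pair(pair(pair(pair(0, b), pair(0, b)), b), f(pair(e, pair(pair(pair(e, e), b), pair(b, pair(0, e)))), pair(f(b, f(b, b)), 0)))   [R3 at 2.1.2]
7. pair(pair(pair(pair(0, b), pair(0, b)), b), f(pair(e, pair(pair(pair(e, e), b), pair(b, pair(0, e)))), pair(f(b, f(b, b)), 0)))  →  pair(pair(pair(pair(0, b), pair(0, b)), b), f(pair(e, pair(pair(pair(e, e), b), pair(b, pair(0, e)))), pair(f(b, b), 0)))   [R3 at 2.2.1.2]
8. pair(pair(pair(pair(0, b), pair(0, b)), b), f(pair(e, pair(pair(pair(e, e), b), pair(b, pair(0, e)))), pair(f(b, b), 0)))  →  pair(pair(pair(pair(0, b), pair(0, b)), b), f(pair(e, pair(pair(pair(e, e), b), pair(b, pair(0, e)))), pair(b, 0)))   [R3 at 2.2.1]
9. pair(pair(pair(pair(0, b), pair(0, b)), b), f(pair(e, pair(pair(pair(e, e), b), pair(b, pair(0, e)))), pair(b, 0)))  →  pair(pair(pair(pair(0, b), pair(0, b)), b), pair(pair(pair(e, e), b), pair(b, pair(0, e))))   [R2 at 2]

Reduce t₂ = pair(pair(pair(pair(0, b), pair(f(0, b), b)), b), pair(f(pair(e, pair(pair(e, e), b)), pair(b, 0)), f(pair(f(b, f(pair(e, b), pair(b, 0))), pair(0, e)), b))):
1. pair(pair(pair(pair(0, b), pair(f(0, b), b)), b), pair(f(pair(e, pair(pair(e, e), b)), pair(b, 0)), f(pair(f(b, f(pair(e, b), pair(b, 0))), pair(0, e)), b)))  →  pair(pair(pair(pair(0, b), pair(0, b)), b), pair(f(pair(e, pair(pair(e, e), b)), pair(b, 0)), f(pair(f(b, f(pair(e, b), pair(b, 0))), pair(0, e)), b)))   [R3 at 1.1.2.1]
2. pair(pair(pair(pair(0, b), pair(0, b)), b), pair(f(pair(e, pair(pair(e, e), b)), pair(b, 0)), f(pair(f(b, f(pair(e, b), pair(b, 0))), pair(0, e)), b)))  →  pair(pair(pair(pair(0, b), pair(0, b)), b), pair(pair(pair(e, e), b), f(pair(f(b, f(pair(e, b), pair(b, 0))), pair(0, e)), b)))   [R2 at 2.1]
3. pair(pair(pair(pair(0, b), pair(0, b)), b), pair(pair(pair(e, e), b), f(pair(f(b, f(pair(e, b), pair(b, 0))), pair(0, e)), b)))  →  pair(pair(pair(pair(0, b), pair(0, b)), b), pair(pair(pair(e, e), b), pair(f(b, f(pair(e, b), pair(b, 0))), pair(0, e))))   [R3 at 2.2]
4. pair(pair(pair(pair(0, b), pair(0, b)), b), pair(pair(pair(e, e), b), pair(f(b, f(pair(e, b), pair(b, 0))), pair(0, e))))  →  pair(pair(pair(pair(0, b), pair(0, b)), b), pair(pair(pair(e, e), b), pair(f(b, b), pair(0, e))))   [R2 at 2.2.1.2]
5. pair(pair(pair(pair(0, b), pair(0, b)), b), pair(pair(pair(e, e), b), pair(f(b, b), pair(0, e))))  →  pair(pair(pair(pair(0, b), pair(0, b)), b), pair(pair(pair(e, e), b), pair(b, pair(0, e))))   [R3 at 2.2.1]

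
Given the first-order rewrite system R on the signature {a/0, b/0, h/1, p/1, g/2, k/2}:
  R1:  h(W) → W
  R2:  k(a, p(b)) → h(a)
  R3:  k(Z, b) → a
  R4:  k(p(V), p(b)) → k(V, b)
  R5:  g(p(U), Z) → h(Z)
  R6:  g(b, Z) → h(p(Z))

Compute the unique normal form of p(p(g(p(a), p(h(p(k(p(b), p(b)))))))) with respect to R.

p(p(p(p(a))))

1. p(p(g(p(a), p(h(p(k(p(b), p(b))))))))  →  p(p(h(p(h(p(k(p(b), p(b))))))))   [R5 at 1.1]
2. p(p(h(p(h(p(k(p(b), p(b))))))))  →  p(p(p(h(p(k(p(b), p(b)))))))   [R1 at 1.1]
3. p(p(p(h(p(k(p(b), p(b)))))))  →  p(p(p(p(k(p(b), p(b))))))   [R1 at 1.1.1]
4. p(p(p(p(k(p(b), p(b))))))  →  p(p(p(p(k(b, b)))))   [R4 at 1.1.1.1]
5. p(p(p(p(k(b, b)))))  →  p(p(p(p(a))))   [R3 at 1.1.1.1]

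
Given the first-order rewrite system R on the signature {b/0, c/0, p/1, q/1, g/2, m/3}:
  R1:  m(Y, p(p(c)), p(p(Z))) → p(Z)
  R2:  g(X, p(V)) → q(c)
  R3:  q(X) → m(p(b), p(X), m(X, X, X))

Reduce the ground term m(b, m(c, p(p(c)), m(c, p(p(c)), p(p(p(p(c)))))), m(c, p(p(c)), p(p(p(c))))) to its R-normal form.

p(c)

1. m(b, m(c, p(p(c)), m(c, p(p(c)), p(p(p(p(c)))))), m(c, p(p(c)), p(p(p(c)))))  →  m(b, m(c, p(p(c)), p(p(p(c)))), m(c, p(p(c)), p(p(p(c)))))   [R1 at 2.3]
2. m(b, m(c, p(p(c)), p(p(p(c)))), m(c, p(p(c)), p(p(p(c)))))  →  m(b, p(p(c)), m(c, p(p(c)), p(p(p(c)))))   [R1 at 2]
3. m(b, p(p(c)), m(c, p(p(c)), p(p(p(c)))))  →  m(b, p(p(c)), p(p(c)))   [R1 at 3]
4. m(b, p(p(c)), p(p(c)))  →  p(c)   [R1 at ε]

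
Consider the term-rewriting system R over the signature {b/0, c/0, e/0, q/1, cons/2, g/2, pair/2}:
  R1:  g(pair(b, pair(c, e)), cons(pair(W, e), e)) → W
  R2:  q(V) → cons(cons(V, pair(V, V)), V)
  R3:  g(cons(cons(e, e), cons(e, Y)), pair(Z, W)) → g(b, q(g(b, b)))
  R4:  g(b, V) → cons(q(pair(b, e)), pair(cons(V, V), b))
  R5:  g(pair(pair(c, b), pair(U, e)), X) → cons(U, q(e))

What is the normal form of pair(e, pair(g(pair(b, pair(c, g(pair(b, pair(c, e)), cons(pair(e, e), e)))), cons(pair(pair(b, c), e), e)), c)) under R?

1. pair(e, pair(g(pair(b, pair(c, g(pair(b, pair(c, e)), cons(pair(e, e), e)))), cons(pair(pair(b, c), e), e)), c))  →  pair(e, pair(g(pair(b, pair(c, e)), cons(pair(pair(b, c), e), e)), c))   [R1 at 2.1.1.2.2]
2. pair(e, pair(g(pair(b, pair(c, e)), cons(pair(pair(b, c), e), e)), c))  →  pair(e, pair(pair(b, c), c))   [R1 at 2.1]

pair(e, pair(pair(b, c), c))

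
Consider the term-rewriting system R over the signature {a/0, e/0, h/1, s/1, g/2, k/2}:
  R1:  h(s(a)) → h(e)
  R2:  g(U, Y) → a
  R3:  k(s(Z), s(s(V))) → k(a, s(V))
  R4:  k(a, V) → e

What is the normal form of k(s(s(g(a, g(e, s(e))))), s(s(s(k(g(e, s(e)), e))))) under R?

e

1. k(s(s(g(a, g(e, s(e))))), s(s(s(k(g(e, s(e)), e)))))  →  k(a, s(s(k(g(e, s(e)), e))))   [R3 at ε]
2. k(a, s(s(k(g(e, s(e)), e))))  →  e   [R4 at ε]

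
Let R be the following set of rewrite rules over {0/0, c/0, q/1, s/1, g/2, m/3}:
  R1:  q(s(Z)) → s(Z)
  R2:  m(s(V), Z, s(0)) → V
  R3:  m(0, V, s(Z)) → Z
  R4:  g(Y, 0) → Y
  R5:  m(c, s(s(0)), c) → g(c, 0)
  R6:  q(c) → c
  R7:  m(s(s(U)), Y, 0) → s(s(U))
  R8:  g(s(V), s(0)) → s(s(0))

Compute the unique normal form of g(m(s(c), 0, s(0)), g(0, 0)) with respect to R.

c

1. g(m(s(c), 0, s(0)), g(0, 0))  →  g(c, g(0, 0))   [R2 at 1]
2. g(c, g(0, 0))  →  g(c, 0)   [R4 at 2]
3. g(c, 0)  →  c   [R4 at ε]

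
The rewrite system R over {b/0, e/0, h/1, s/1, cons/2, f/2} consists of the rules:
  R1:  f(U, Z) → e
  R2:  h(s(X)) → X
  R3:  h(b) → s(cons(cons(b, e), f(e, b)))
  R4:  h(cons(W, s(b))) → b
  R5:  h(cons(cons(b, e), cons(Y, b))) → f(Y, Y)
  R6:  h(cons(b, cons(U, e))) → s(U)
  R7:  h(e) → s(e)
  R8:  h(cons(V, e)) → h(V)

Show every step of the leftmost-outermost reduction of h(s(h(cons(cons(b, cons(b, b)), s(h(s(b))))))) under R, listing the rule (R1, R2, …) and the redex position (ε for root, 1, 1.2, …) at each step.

1. h(s(h(cons(cons(b, cons(b, b)), s(h(s(b)))))))  →  h(cons(cons(b, cons(b, b)), s(h(s(b)))))   [R2 at ε]
2. h(cons(cons(b, cons(b, b)), s(h(s(b)))))  →  h(cons(cons(b, cons(b, b)), s(b)))   [R2 at 1.2.1]
3. h(cons(cons(b, cons(b, b)), s(b)))  →  b   [R4 at ε]

b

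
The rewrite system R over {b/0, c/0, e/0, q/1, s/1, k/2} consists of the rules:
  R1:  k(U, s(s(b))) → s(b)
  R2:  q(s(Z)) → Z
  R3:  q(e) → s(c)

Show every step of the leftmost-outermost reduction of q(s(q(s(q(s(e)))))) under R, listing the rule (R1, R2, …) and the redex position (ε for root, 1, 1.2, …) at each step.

e

1. q(s(q(s(q(s(e))))))  →  q(s(q(s(e))))   [R2 at ε]
2. q(s(q(s(e))))  →  q(s(e))   [R2 at ε]
3. q(s(e))  →  e   [R2 at ε]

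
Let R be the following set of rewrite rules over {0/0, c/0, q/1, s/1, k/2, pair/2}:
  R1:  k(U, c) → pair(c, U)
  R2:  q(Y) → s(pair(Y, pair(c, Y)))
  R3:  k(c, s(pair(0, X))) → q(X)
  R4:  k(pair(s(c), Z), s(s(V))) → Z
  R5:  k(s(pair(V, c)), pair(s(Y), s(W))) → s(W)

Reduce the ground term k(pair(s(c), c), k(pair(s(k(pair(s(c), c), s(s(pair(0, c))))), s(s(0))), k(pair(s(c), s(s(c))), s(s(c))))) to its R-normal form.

c

1. k(pair(s(c), c), k(pair(s(k(pair(s(c), c), s(s(pair(0, c))))), s(s(0))), k(pair(s(c), s(s(c))), s(s(c)))))  →  k(pair(s(c), c), k(pair(s(c), s(s(0))), k(pair(s(c), s(s(c))), s(s(c)))))   [R4 at 2.1.1.1]
2. k(pair(s(c), c), k(pair(s(c), s(s(0))), k(pair(s(c), s(s(c))), s(s(c)))))  →  k(pair(s(c), c), k(pair(s(c), s(s(0))), s(s(c))))   [R4 at 2.2]
3. k(pair(s(c), c), k(pair(s(c), s(s(0))), s(s(c))))  →  k(pair(s(c), c), s(s(0)))   [R4 at 2]
4. k(pair(s(c), c), s(s(0)))  →  c   [R4 at ε]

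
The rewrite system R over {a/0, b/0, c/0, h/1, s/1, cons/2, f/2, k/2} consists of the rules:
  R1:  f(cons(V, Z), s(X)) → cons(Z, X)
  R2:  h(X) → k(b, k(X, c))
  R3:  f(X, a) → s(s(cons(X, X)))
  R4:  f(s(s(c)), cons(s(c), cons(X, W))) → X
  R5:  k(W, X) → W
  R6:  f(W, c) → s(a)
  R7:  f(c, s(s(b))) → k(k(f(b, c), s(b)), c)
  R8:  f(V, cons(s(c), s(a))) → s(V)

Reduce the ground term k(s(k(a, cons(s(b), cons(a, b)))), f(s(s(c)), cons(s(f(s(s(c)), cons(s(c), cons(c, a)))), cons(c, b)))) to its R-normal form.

s(a)

1. k(s(k(a, cons(s(b), cons(a, b)))), f(s(s(c)), cons(s(f(s(s(c)), cons(s(c), cons(c, a)))), cons(c, b))))  →  s(k(a, cons(s(b), cons(a, b))))   [R5 at ε]
2. s(k(a, cons(s(b), cons(a, b))))  →  s(a)   [R5 at 1]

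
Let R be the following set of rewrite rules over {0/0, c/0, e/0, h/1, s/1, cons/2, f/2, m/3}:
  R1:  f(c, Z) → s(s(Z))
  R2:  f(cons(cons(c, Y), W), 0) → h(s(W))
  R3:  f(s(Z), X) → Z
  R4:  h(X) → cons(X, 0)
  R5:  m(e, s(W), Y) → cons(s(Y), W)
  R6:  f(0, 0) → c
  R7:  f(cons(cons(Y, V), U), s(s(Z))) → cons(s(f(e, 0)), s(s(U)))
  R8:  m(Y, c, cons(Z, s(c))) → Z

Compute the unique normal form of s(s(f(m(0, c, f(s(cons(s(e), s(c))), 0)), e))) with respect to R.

1. s(s(f(m(0, c, f(s(cons(s(e), s(c))), 0)), e)))  →  s(s(f(m(0, c, cons(s(e), s(c))), e)))   [R3 at 1.1.1.3]
2. s(s(f(m(0, c, cons(s(e), s(c))), e)))  →  s(s(f(s(e), e)))   [R8 at 1.1.1]
3. s(s(f(s(e), e)))  →  s(s(e))   [R3 at 1.1]

s(s(e))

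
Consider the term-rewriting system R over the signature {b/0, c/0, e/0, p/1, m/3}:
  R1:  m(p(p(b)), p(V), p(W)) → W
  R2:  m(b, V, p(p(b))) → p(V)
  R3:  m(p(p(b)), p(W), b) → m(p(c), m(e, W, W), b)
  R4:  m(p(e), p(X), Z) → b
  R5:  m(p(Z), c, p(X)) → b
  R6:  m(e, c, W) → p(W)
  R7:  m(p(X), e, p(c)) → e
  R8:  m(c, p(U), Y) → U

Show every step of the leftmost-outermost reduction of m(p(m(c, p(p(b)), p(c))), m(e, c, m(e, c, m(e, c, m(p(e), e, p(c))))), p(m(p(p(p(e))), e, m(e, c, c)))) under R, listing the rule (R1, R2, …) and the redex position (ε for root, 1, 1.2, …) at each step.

e

1. m(p(m(c, p(p(b)), p(c))), m(e, c, m(e, c, m(e, c, m(p(e), e, p(c))))), p(m(p(p(p(e))), e, m(e, c, c))))  →  m(p(p(b)), m(e, c, m(e, c, m(e, c, m(p(e), e, p(c))))), p(m(p(p(p(e))), e, m(e, c, c))))   [R8 at 1.1]
2. m(p(p(b)), m(e, c, m(e, c, m(e, c, m(p(e), e, p(c))))), p(m(p(p(p(e))), e, m(e, c, c))))  →  m(p(p(b)), p(m(e, c, m(e, c, m(p(e), e, p(c))))), p(m(p(p(p(e))), e, m(e, c, c))))   [R6 at 2]
3. m(p(p(b)), p(m(e, c, m(e, c, m(p(e), e, p(c))))), p(m(p(p(p(e))), e, m(e, c, c))))  →  m(p(p(p(e))), e, m(e, c, c))   [R1 at ε]
4. m(p(p(p(e))), e, m(e, c, c))  →  m(p(p(p(e))), e, p(c))   [R6 at 3]
5. m(p(p(p(e))), e, p(c))  →  e   [R7 at ε]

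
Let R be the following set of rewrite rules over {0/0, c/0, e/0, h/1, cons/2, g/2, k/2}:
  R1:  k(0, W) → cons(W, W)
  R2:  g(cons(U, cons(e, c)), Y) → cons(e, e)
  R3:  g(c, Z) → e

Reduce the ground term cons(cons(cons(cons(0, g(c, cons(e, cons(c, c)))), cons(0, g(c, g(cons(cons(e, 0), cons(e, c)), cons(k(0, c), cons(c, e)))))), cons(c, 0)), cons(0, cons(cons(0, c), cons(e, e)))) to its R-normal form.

cons(cons(cons(cons(0, e), cons(0, e)), cons(c, 0)), cons(0, cons(cons(0, c), cons(e, e))))

1. cons(cons(cons(cons(0, g(c, cons(e, cons(c, c)))), cons(0, g(c, g(cons(cons(e, 0), cons(e, c)), cons(k(0, c), cons(c, e)))))), cons(c, 0)), cons(0, cons(cons(0, c), cons(e, e))))  →  cons(cons(cons(cons(0, e), cons(0, g(c, g(cons(cons(e, 0), cons(e, c)), cons(k(0, c), cons(c, e)))))), cons(c, 0)), cons(0, cons(cons(0, c), cons(e, e))))   [R3 at 1.1.1.2]
2. cons(cons(cons(cons(0, e), cons(0, g(c, g(cons(cons(e, 0), cons(e, c)), cons(k(0, c), cons(c, e)))))), cons(c, 0)), cons(0, cons(cons(0, c), cons(e, e))))  →  cons(cons(cons(cons(0, e), cons(0, e)), cons(c, 0)), cons(0, cons(cons(0, c), cons(e, e))))   [R3 at 1.1.2.2]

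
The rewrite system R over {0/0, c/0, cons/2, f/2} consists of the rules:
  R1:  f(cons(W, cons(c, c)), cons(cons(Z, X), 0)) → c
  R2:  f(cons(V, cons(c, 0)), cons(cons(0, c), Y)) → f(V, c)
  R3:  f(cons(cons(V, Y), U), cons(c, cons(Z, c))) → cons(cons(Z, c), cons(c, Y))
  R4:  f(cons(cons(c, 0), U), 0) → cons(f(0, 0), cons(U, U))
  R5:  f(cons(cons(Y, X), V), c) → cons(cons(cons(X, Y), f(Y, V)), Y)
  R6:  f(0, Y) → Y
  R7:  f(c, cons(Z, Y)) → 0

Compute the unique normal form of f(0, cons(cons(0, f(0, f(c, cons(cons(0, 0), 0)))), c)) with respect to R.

1. f(0, cons(cons(0, f(0, f(c, cons(cons(0, 0), 0)))), c))  →  cons(cons(0, f(0, f(c, cons(cons(0, 0), 0)))), c)   [R6 at ε]
2. cons(cons(0, f(0, f(c, cons(cons(0, 0), 0)))), c)  →  cons(cons(0, f(c, cons(cons(0, 0), 0))), c)   [R6 at 1.2]
3. cons(cons(0, f(c, cons(cons(0, 0), 0))), c)  →  cons(cons(0, 0), c)   [R7 at 1.2]

cons(cons(0, 0), c)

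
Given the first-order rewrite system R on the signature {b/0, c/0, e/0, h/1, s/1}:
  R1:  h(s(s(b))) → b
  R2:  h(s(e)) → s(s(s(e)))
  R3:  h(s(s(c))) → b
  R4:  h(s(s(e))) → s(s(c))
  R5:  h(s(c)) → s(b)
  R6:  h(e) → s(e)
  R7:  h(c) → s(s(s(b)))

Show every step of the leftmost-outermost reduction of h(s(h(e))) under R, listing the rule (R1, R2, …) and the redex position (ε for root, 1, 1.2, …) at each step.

s(s(c))

1. h(s(h(e)))  →  h(s(s(e)))   [R6 at 1.1]
2. h(s(s(e)))  →  s(s(c))   [R4 at ε]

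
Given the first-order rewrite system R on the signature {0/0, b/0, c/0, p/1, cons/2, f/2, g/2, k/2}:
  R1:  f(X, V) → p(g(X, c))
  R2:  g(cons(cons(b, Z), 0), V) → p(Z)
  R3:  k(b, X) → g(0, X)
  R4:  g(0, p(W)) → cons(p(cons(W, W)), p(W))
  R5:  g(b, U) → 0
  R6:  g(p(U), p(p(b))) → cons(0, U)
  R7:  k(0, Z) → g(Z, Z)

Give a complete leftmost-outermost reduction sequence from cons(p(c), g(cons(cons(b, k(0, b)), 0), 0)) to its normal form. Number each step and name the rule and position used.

1. cons(p(c), g(cons(cons(b, k(0, b)), 0), 0))  →  cons(p(c), p(k(0, b)))   [R2 at 2]
2. cons(p(c), p(k(0, b)))  →  cons(p(c), p(g(b, b)))   [R7 at 2.1]
3. cons(p(c), p(g(b, b)))  →  cons(p(c), p(0))   [R5 at 2.1]

cons(p(c), p(0))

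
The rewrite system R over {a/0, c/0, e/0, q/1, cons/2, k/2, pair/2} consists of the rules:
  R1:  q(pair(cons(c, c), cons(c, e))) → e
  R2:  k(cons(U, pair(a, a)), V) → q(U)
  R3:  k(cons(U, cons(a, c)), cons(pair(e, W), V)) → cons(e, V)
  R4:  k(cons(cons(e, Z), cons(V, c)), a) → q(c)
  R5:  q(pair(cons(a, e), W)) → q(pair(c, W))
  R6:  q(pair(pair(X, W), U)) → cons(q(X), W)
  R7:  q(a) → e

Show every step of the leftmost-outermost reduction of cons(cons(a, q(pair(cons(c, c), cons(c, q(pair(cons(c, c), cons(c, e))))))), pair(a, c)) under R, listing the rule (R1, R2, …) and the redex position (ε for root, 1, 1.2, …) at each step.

cons(cons(a, e), pair(a, c))

1. cons(cons(a, q(pair(cons(c, c), cons(c, q(pair(cons(c, c), cons(c, e))))))), pair(a, c))  →  cons(cons(a, q(pair(cons(c, c), cons(c, e)))), pair(a, c))   [R1 at 1.2.1.2.2]
2. cons(cons(a, q(pair(cons(c, c), cons(c, e)))), pair(a, c))  →  cons(cons(a, e), pair(a, c))   [R1 at 1.2]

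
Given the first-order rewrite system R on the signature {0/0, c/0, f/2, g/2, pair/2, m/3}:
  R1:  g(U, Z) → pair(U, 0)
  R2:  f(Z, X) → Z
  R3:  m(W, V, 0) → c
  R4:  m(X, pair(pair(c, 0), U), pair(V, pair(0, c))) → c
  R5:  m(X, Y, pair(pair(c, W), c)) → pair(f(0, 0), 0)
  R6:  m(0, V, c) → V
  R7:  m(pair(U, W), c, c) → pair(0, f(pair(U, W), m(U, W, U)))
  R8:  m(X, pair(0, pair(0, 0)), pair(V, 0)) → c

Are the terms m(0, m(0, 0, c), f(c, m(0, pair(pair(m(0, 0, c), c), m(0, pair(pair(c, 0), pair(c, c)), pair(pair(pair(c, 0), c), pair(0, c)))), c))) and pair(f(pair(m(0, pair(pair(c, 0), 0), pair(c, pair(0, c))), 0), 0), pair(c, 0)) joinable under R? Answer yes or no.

Reduce t₁ = m(0, m(0, 0, c), f(c, m(0, pair(pair(m(0, 0, c), c), m(0, pair(pair(c, 0), pair(c, c)), pair(pair(pair(c, 0), c), pair(0, c)))), c))):
1. m(0, m(0, 0, c), f(c, m(0, pair(pair(m(0, 0, c), c), m(0, pair(pair(c, 0), pair(c, c)), pair(pair(pair(c, 0), c), pair(0, c)))), c)))  →  m(0, 0, f(c, m(0, pair(pair(m(0, 0, c), c), m(0, pair(pair(c, 0), pair(c, c)), pair(pair(pair(c, 0), c), pair(0, c)))), c)))   [R6 at 2]
2. m(0, 0, f(c, m(0, pair(pair(m(0, 0, c), c), m(0, pair(pair(c, 0), pair(c, c)), pair(pair(pair(c, 0), c), pair(0, c)))), c)))  →  m(0, 0, c)   [R2 at 3]
3. m(0, 0, c)  →  0   [R6 at ε]

Reduce t₂ = pair(f(pair(m(0, pair(pair(c, 0), 0), pair(c, pair(0, c))), 0), 0), pair(c, 0)):
1. pair(f(pair(m(0, pair(pair(c, 0), 0), pair(c, pair(0, c))), 0), 0), pair(c, 0))  →  pair(pair(m(0, pair(pair(c, 0), 0), pair(c, pair(0, c))), 0), pair(c, 0))   [R2 at 1]
2. pair(pair(m(0, pair(pair(c, 0), 0), pair(c, pair(0, c))), 0), pair(c, 0))  →  pair(pair(c, 0), pair(c, 0))   [R4 at 1.1]

no — NF(t₁) = 0, NF(t₂) = pair(pair(c, 0), pair(c, 0))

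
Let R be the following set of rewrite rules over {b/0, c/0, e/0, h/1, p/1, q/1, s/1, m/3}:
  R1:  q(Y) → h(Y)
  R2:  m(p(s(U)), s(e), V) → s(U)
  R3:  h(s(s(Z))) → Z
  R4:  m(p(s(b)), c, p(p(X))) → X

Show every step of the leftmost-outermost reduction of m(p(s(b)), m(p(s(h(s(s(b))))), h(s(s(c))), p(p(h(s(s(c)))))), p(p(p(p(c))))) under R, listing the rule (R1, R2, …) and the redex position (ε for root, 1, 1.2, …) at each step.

1. m(p(s(b)), m(p(s(h(s(s(b))))), h(s(s(c))), p(p(h(s(s(c)))))), p(p(p(p(c)))))  →  m(p(s(b)), m(p(s(b)), h(s(s(c))), p(p(h(s(s(c)))))), p(p(p(p(c)))))   [R3 at 2.1.1.1]
2. m(p(s(b)), m(p(s(b)), h(s(s(c))), p(p(h(s(s(c)))))), p(p(p(p(c)))))  →  m(p(s(b)), m(p(s(b)), c, p(p(h(s(s(c)))))), p(p(p(p(c)))))   [R3 at 2.2]
3. m(p(s(b)), m(p(s(b)), c, p(p(h(s(s(c)))))), p(p(p(p(c)))))  →  m(p(s(b)), h(s(s(c))), p(p(p(p(c)))))   [R4 at 2]
4. m(p(s(b)), h(s(s(c))), p(p(p(p(c)))))  →  m(p(s(b)), c, p(p(p(p(c)))))   [R3 at 2]
5. m(p(s(b)), c, p(p(p(p(c)))))  →  p(p(c))   [R4 at ε]

p(p(c))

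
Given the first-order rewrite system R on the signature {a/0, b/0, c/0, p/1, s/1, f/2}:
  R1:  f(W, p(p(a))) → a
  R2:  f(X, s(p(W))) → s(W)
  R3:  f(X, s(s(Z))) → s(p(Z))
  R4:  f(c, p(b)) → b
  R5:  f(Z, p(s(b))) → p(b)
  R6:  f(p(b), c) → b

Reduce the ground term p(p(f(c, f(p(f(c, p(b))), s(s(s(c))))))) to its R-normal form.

1. p(p(f(c, f(p(f(c, p(b))), s(s(s(c)))))))  →  p(p(f(c, s(p(s(c))))))   [R3 at 1.1.2]
2. p(p(f(c, s(p(s(c))))))  →  p(p(s(s(c))))   [R2 at 1.1]

p(p(s(s(c))))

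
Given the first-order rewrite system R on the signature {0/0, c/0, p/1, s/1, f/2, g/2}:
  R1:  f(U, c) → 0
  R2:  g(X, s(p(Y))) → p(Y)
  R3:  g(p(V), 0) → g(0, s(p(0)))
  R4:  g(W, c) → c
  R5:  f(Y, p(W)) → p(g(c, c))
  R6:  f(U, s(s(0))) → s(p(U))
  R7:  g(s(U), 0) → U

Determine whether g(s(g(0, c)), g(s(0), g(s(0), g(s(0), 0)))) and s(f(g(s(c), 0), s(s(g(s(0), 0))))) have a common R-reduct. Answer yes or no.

Reduce t₁ = g(s(g(0, c)), g(s(0), g(s(0), g(s(0), 0)))):
1. g(s(g(0, c)), g(s(0), g(s(0), g(s(0), 0))))  →  g(s(c), g(s(0), g(s(0), g(s(0), 0))))   [R4 at 1.1]
2. g(s(c), g(s(0), g(s(0), g(s(0), 0))))  →  g(s(c), g(s(0), g(s(0), 0)))   [R7 at 2.2.2]
3. g(s(c), g(s(0), g(s(0), 0)))  →  g(s(c), g(s(0), 0))   [R7 at 2.2]
4. g(s(c), g(s(0), 0))  →  g(s(c), 0)   [R7 at 2]
5. g(s(c), 0)  →  c   [R7 at ε]

Reduce t₂ = s(f(g(s(c), 0), s(s(g(s(0), 0))))):
1. s(f(g(s(c), 0), s(s(g(s(0), 0)))))  →  s(f(c, s(s(g(s(0), 0)))))   [R7 at 1.1]
2. s(f(c, s(s(g(s(0), 0)))))  →  s(f(c, s(s(0))))   [R7 at 1.2.1.1]
3. s(f(c, s(s(0))))  →  s(s(p(c)))   [R6 at 1]

no — NF(t₁) = c, NF(t₂) = s(s(p(c)))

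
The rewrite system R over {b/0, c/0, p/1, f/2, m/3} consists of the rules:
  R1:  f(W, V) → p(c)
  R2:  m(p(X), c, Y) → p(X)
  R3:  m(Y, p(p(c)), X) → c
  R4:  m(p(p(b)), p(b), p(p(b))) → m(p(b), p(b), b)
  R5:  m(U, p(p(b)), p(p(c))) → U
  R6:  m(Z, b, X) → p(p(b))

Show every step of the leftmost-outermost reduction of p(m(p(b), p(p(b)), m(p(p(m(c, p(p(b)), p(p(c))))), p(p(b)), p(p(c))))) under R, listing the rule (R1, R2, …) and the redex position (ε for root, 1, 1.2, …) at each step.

1. p(m(p(b), p(p(b)), m(p(p(m(c, p(p(b)), p(p(c))))), p(p(b)), p(p(c)))))  →  p(m(p(b), p(p(b)), p(p(m(c, p(p(b)), p(p(c)))))))   [R5 at 1.3]
2. p(m(p(b), p(p(b)), p(p(m(c, p(p(b)), p(p(c)))))))  →  p(m(p(b), p(p(b)), p(p(c))))   [R5 at 1.3.1.1]
3. p(m(p(b), p(p(b)), p(p(c))))  →  p(p(b))   [R5 at 1]

p(p(b))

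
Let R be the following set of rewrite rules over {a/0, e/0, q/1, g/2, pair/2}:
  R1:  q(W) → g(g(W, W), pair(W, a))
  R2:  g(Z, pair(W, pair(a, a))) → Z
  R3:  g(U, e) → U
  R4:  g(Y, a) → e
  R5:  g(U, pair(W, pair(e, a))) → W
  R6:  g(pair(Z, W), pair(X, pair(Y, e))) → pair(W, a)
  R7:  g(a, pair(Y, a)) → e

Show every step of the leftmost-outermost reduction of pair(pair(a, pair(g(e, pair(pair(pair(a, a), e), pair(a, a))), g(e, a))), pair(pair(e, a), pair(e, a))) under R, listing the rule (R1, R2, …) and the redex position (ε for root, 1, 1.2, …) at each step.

pair(pair(a, pair(e, e)), pair(pair(e, a), pair(e, a)))

1. pair(pair(a, pair(g(e, pair(pair(pair(a, a), e), pair(a, a))), g(e, a))), pair(pair(e, a), pair(e, a)))  →  pair(pair(a, pair(e, g(e, a))), pair(pair(e, a), pair(e, a)))   [R2 at 1.2.1]
2. pair(pair(a, pair(e, g(e, a))), pair(pair(e, a), pair(e, a)))  →  pair(pair(a, pair(e, e)), pair(pair(e, a), pair(e, a)))   [R4 at 1.2.2]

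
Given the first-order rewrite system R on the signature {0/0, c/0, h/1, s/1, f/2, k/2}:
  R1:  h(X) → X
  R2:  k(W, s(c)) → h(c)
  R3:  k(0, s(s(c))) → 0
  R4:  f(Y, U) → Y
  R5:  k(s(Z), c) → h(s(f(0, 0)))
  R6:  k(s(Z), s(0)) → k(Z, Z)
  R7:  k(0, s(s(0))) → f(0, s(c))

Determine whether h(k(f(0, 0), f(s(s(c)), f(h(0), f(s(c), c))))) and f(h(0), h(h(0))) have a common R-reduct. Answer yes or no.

Reduce t₁ = h(k(f(0, 0), f(s(s(c)), f(h(0), f(s(c), c))))):
1. h(k(f(0, 0), f(s(s(c)), f(h(0), f(s(c), c)))))  →  k(f(0, 0), f(s(s(c)), f(h(0), f(s(c), c))))   [R1 at ε]
2. k(f(0, 0), f(s(s(c)), f(h(0), f(s(c), c))))  →  k(0, f(s(s(c)), f(h(0), f(s(c), c))))   [R4 at 1]
3. k(0, f(s(s(c)), f(h(0), f(s(c), c))))  →  k(0, s(s(c)))   [R4 at 2]
4. k(0, s(s(c)))  →  0   [R3 at ε]

Reduce t₂ = f(h(0), h(h(0))):
1. f(h(0), h(h(0)))  →  h(0)   [R4 at ε]
2. h(0)  →  0   [R1 at ε]

yes — NF(t₁) = 0, NF(t₂) = 0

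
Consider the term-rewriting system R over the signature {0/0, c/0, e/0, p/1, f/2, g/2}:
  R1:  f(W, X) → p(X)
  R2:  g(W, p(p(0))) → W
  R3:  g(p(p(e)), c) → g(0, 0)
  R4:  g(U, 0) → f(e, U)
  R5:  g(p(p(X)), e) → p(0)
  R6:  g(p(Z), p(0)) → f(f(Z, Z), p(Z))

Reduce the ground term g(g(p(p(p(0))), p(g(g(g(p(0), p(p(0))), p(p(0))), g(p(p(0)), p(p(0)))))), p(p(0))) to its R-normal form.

1. g(g(p(p(p(0))), p(g(g(g(p(0), p(p(0))), p(p(0))), g(p(p(0)), p(p(0)))))), p(p(0)))  →  g(p(p(p(0))), p(g(g(g(p(0), p(p(0))), p(p(0))), g(p(p(0)), p(p(0))))))   [R2 at ε]
2. g(p(p(p(0))), p(g(g(g(p(0), p(p(0))), p(p(0))), g(p(p(0)), p(p(0))))))  →  g(p(p(p(0))), p(g(g(p(0), p(p(0))), g(p(p(0)), p(p(0))))))   [R2 at 2.1.1]
3. g(p(p(p(0))), p(g(g(p(0), p(p(0))), g(p(p(0)), p(p(0))))))  →  g(p(p(p(0))), p(g(p(0), g(p(p(0)), p(p(0))))))   [R2 at 2.1.1]
4. g(p(p(p(0))), p(g(p(0), g(p(p(0)), p(p(0))))))  →  g(p(p(p(0))), p(g(p(0), p(p(0)))))   [R2 at 2.1.2]
5. g(p(p(p(0))), p(g(p(0), p(p(0)))))  →  g(p(p(p(0))), p(p(0)))   [R2 at 2.1]
6. g(p(p(p(0))), p(p(0)))  →  p(p(p(0)))   [R2 at ε]

p(p(p(0)))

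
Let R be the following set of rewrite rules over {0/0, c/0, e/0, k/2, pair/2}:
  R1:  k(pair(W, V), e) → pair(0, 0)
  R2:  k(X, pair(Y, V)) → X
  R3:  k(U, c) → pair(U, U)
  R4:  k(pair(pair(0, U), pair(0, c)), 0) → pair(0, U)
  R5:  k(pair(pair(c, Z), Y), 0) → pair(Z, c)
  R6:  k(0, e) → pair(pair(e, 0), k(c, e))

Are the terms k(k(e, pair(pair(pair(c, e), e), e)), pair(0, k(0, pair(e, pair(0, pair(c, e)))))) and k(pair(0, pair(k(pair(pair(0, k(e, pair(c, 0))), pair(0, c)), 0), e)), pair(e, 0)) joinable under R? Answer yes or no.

no — NF(t₁) = e, NF(t₂) = pair(0, pair(pair(0, e), e))

Reduce t₁ = k(k(e, pair(pair(pair(c, e), e), e)), pair(0, k(0, pair(e, pair(0, pair(c, e)))))):
1. k(k(e, pair(pair(pair(c, e), e), e)), pair(0, k(0, pair(e, pair(0, pair(c, e))))))  →  k(e, pair(pair(pair(c, e), e), e))   [R2 at ε]
2. k(e, pair(pair(pair(c, e), e), e))  →  e   [R2 at ε]

Reduce t₂ = k(pair(0, pair(k(pair(pair(0, k(e, pair(c, 0))), pair(0, c)), 0), e)), pair(e, 0)):
1. k(pair(0, pair(k(pair(pair(0, k(e, pair(c, 0))), pair(0, c)), 0), e)), pair(e, 0))  →  pair(0, pair(k(pair(pair(0, k(e, pair(c, 0))), pair(0, c)), 0), e))   [R2 at ε]
2. pair(0, pair(k(pair(pair(0, k(e, pair(c, 0))), pair(0, c)), 0), e))  →  pair(0, pair(pair(0, k(e, pair(c, 0))), e))   [R4 at 2.1]
3. pair(0, pair(pair(0, k(e, pair(c, 0))), e))  →  pair(0, pair(pair(0, e), e))   [R2 at 2.1.2]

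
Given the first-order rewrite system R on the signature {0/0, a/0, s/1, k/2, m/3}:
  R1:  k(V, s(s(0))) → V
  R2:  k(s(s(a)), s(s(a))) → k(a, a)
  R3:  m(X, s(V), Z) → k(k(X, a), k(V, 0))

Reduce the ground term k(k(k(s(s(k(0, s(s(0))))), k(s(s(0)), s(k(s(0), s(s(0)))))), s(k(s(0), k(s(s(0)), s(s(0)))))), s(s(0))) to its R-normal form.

1. k(k(k(s(s(k(0, s(s(0))))), k(s(s(0)), s(k(s(0), s(s(0)))))), s(k(s(0), k(s(s(0)), s(s(0)))))), s(s(0)))  →  k(k(s(s(k(0, s(s(0))))), k(s(s(0)), s(k(s(0), s(s(0)))))), s(k(s(0), k(s(s(0)), s(s(0))))))   [R1 at ε]
2. k(k(s(s(k(0, s(s(0))))), k(s(s(0)), s(k(s(0), s(s(0)))))), s(k(s(0), k(s(s(0)), s(s(0))))))  →  k(k(s(s(0)), k(s(s(0)), s(k(s(0), s(s(0)))))), s(k(s(0), k(s(s(0)), s(s(0))))))   [R1 at 1.1.1.1]
3. k(k(s(s(0)), k(s(s(0)), s(k(s(0), s(s(0)))))), s(k(s(0), k(s(s(0)), s(s(0))))))  →  k(k(s(s(0)), k(s(s(0)), s(s(0)))), s(k(s(0), k(s(s(0)), s(s(0))))))   [R1 at 1.2.2.1]
4. k(k(s(s(0)), k(s(s(0)), s(s(0)))), s(k(s(0), k(s(s(0)), s(s(0))))))  →  k(k(s(s(0)), s(s(0))), s(k(s(0), k(s(s(0)), s(s(0))))))   [R1 at 1.2]
5. k(k(s(s(0)), s(s(0))), s(k(s(0), k(s(s(0)), s(s(0))))))  →  k(s(s(0)), s(k(s(0), k(s(s(0)), s(s(0))))))   [R1 at 1]
6. k(s(s(0)), s(k(s(0), k(s(s(0)), s(s(0))))))  →  k(s(s(0)), s(k(s(0), s(s(0)))))   [R1 at 2.1.2]
7. k(s(s(0)), s(k(s(0), s(s(0)))))  →  k(s(s(0)), s(s(0)))   [R1 at 2.1]
8. k(s(s(0)), s(s(0)))  →  s(s(0))   [R1 at ε]

s(s(0))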